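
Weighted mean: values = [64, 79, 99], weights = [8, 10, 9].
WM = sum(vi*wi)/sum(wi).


Numerator = 64*8 + 79*10 + 99*9 = 2193
Denominator = 8 + 10 + 9 = 27
WM = 2193/27 = 81.2222

WM = 81.2222


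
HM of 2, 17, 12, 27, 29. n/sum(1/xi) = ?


Sum of reciprocals = 1/2 + 1/17 + 1/12 + 1/27 + 1/29 = 0.713677
HM = 5/0.713677 = 7.0060

HM = 7.0060


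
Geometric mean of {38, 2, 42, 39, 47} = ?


Product = 38 × 2 × 42 × 39 × 47 = 5850936
GM = 5850936^(1/5) = 22.5655

GM = 22.5655


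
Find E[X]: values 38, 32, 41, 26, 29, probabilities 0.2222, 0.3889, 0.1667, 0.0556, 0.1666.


E[X] = 38*0.2222 + 32*0.3889 + 41*0.1667 + 26*0.0556 + 29*0.1666
= 8.4436 + 12.4448 + 6.8347 + 1.4456 + 4.8314
= 34.0001

E[X] = 34.0001


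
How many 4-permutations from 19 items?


P(19,4) = 19!/15!
= 121645100408832000/1307674368000
= 93024

P(19,4) = 93024


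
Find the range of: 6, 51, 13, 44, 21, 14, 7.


Max = 51, Min = 6
Range = 51 - 6 = 45

Range = 45


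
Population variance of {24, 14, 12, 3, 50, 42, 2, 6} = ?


Mean = 19.1250
Squared deviations: 23.7656, 26.2656, 50.7656, 260.0156, 953.2656, 523.2656, 293.2656, 172.2656
Sum = 2302.8750
Variance = 2302.8750/8 = 287.8594

Variance = 287.8594


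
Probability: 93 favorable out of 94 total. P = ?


P = 93/94 = 0.9894

P = 0.9894


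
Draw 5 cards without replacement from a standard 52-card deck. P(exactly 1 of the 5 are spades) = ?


Hypergeometric: P(X=1) = C(13,1)·C(39,4) / C(52,5)
= 13 × 82251 / 2598960
= 1069263/2598960 = 0.4114

P = 0.4114


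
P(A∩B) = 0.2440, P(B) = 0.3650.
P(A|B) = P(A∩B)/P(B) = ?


P(A|B) = 0.2440/0.3650 = 0.6685

P(A|B) = 0.6685


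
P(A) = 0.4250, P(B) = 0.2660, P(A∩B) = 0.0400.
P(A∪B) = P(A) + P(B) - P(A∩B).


P(A∪B) = 0.4250 + 0.2660 - 0.0400
= 0.6910 - 0.0400
= 0.6510

P(A∪B) = 0.6510


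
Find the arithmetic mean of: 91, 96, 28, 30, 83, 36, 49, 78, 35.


Sum = 91 + 96 + 28 + 30 + 83 + 36 + 49 + 78 + 35 = 526
n = 9
Mean = 526/9 = 58.4444

Mean = 58.4444


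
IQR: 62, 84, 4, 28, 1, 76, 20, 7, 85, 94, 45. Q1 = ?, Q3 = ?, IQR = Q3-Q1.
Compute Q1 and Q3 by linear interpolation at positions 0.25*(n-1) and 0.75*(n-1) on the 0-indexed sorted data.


Sorted: 1, 4, 7, 20, 28, 45, 62, 76, 84, 85, 94
Q1 (25th %ile) = 13.5000
Q3 (75th %ile) = 80.0000
IQR = 80.0000 - 13.5000 = 66.5000

IQR = 66.5000


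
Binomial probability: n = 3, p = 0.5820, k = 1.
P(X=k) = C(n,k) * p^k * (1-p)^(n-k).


C(3,1) = 3
p^1 = 0.582000
(1-p)^2 = 0.174724
P = 3 * 0.582000 * 0.174724 = 0.3051

P(X=1) = 0.3051


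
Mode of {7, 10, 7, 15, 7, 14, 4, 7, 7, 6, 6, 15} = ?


Frequencies: 4:1, 6:2, 7:5, 10:1, 14:1, 15:2
Max frequency = 5
Mode = 7

Mode = 7


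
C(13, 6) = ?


C(13,6) = 13!/(6! × 7!)
= 6227020800/(720 × 5040)
= 1716

C(13,6) = 1716


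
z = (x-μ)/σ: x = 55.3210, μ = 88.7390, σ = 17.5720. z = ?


z = (55.3210 - 88.7390)/17.5720
= -33.4180/17.5720
= -1.9018

z = -1.9018


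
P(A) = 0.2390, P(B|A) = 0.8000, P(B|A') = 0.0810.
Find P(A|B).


P(B) = P(B|A)*P(A) + P(B|A')*P(A')
= 0.8000*0.2390 + 0.0810*0.7610
= 0.191200 + 0.061641 = 0.252841
P(A|B) = 0.191200/0.252841 = 0.7562

P(A|B) = 0.7562


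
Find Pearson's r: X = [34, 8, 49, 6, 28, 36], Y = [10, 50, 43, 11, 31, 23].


Mean X = 26.8333, Mean Y = 28.0000
SD X = 15.366811, SD Y = 15.033296
Cov = 16.833333
r = 16.833333/(15.366811*15.033296) = 0.0729

r = 0.0729


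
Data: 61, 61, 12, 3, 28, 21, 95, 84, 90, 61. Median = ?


Sorted: 3, 12, 21, 28, 61, 61, 61, 84, 90, 95
n = 10 (even)
Middle values: 61 and 61
Median = (61+61)/2 = 61.0000

Median = 61.0000


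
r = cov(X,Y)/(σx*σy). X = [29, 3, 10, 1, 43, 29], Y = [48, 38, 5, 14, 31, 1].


Mean X = 19.1667, Mean Y = 22.8333
SD X = 15.474890, SD Y = 17.334135
Cov = 51.027778
r = 51.027778/(15.474890*17.334135) = 0.1902

r = 0.1902


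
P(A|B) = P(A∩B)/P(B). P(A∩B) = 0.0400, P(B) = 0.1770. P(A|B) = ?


P(A|B) = 0.0400/0.1770 = 0.2260

P(A|B) = 0.2260


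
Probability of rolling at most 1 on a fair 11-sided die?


Favorable outcomes (roll ≤ 1): 1
Total outcomes = 11
P = 1/11 = 0.0909

P = 0.0909


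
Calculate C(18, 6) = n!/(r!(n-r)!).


C(18,6) = 18!/(6! × 12!)
= 6402373705728000/(720 × 479001600)
= 18564

C(18,6) = 18564


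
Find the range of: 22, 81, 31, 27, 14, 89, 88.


Max = 89, Min = 14
Range = 89 - 14 = 75

Range = 75


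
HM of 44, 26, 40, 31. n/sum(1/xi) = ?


Sum of reciprocals = 1/44 + 1/26 + 1/40 + 1/31 = 0.118447
HM = 4/0.118447 = 33.7704

HM = 33.7704


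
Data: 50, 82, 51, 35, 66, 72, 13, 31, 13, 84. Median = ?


Sorted: 13, 13, 31, 35, 50, 51, 66, 72, 82, 84
n = 10 (even)
Middle values: 50 and 51
Median = (50+51)/2 = 50.5000

Median = 50.5000


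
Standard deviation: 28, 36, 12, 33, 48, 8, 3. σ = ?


Mean = 24.0000
Variance = 236.8571
SD = sqrt(236.8571) = 15.3902

SD = 15.3902


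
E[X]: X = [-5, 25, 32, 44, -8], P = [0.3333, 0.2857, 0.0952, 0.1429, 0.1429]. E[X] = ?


E[X] = -5*0.3333 + 25*0.2857 + 32*0.0952 + 44*0.1429 - 8*0.1429
= -1.6665 + 7.1425 + 3.0464 + 6.2876 - 1.1432
= 13.6668

E[X] = 13.6668


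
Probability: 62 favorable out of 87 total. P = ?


P = 62/87 = 0.7126

P = 0.7126


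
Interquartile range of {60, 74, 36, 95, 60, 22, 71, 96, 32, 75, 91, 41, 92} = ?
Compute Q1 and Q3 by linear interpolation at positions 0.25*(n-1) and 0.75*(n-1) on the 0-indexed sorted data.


Sorted: 22, 32, 36, 41, 60, 60, 71, 74, 75, 91, 92, 95, 96
Q1 (25th %ile) = 41.0000
Q3 (75th %ile) = 91.0000
IQR = 91.0000 - 41.0000 = 50.0000

IQR = 50.0000


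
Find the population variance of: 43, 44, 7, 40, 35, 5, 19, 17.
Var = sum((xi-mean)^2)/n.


Mean = 26.2500
Squared deviations: 280.5625, 315.0625, 370.5625, 189.0625, 76.5625, 451.5625, 52.5625, 85.5625
Sum = 1821.5000
Variance = 1821.5000/8 = 227.6875

Variance = 227.6875


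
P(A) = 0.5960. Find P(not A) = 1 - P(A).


P(not A) = 1 - 0.5960 = 0.4040

P(not A) = 0.4040


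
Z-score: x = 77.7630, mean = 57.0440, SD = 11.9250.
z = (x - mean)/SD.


z = (77.7630 - 57.0440)/11.9250
= 20.7190/11.9250
= 1.7374

z = 1.7374


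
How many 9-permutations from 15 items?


P(15,9) = 15!/6!
= 1307674368000/720
= 1816214400

P(15,9) = 1816214400


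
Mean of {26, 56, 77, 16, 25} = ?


Sum = 26 + 56 + 77 + 16 + 25 = 200
n = 5
Mean = 200/5 = 40.0000

Mean = 40.0000


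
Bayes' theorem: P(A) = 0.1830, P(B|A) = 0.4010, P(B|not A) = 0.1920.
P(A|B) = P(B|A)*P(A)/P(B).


P(B) = P(B|A)*P(A) + P(B|A')*P(A')
= 0.4010*0.1830 + 0.1920*0.8170
= 0.073383 + 0.156864 = 0.230247
P(A|B) = 0.073383/0.230247 = 0.3187

P(A|B) = 0.3187


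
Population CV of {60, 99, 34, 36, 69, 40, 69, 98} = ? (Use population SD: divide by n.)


Mean = 63.1250
SD = 24.2407
CV = (24.2407/63.1250)*100 = 38.4010%

CV = 38.4010%


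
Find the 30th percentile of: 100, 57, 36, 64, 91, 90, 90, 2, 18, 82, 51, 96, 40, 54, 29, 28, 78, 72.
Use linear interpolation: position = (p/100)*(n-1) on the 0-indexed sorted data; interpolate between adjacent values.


Sorted: 2, 18, 28, 29, 36, 40, 51, 54, 57, 64, 72, 78, 82, 90, 90, 91, 96, 100
n = 18
Index = 30/100 * 17 = 5.1000
Lower = data[5] = 40, Upper = data[6] = 51
P30 = 40 + 0.1000*(11) = 41.1000

P30 = 41.1000


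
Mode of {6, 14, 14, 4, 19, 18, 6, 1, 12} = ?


Frequencies: 1:1, 4:1, 6:2, 12:1, 14:2, 18:1, 19:1
Max frequency = 2
Mode = 6, 14

Mode = 6, 14


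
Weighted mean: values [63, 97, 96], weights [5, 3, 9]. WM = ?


Numerator = 63*5 + 97*3 + 96*9 = 1470
Denominator = 5 + 3 + 9 = 17
WM = 1470/17 = 86.4706

WM = 86.4706


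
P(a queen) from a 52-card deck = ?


4 queens in 52 cards
P = 4/52 = 0.0769

P = 0.0769


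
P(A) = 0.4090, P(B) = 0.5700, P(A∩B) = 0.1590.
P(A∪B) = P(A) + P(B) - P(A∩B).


P(A∪B) = 0.4090 + 0.5700 - 0.1590
= 0.9790 - 0.1590
= 0.8200

P(A∪B) = 0.8200


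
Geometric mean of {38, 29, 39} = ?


Product = 38 × 29 × 39 = 42978
GM = 42978^(1/3) = 35.0280

GM = 35.0280


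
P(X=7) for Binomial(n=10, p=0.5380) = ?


C(10,7) = 120
p^7 = 0.013046
(1-p)^3 = 0.098611
P = 120 * 0.013046 * 0.098611 = 0.1544

P(X=7) = 0.1544


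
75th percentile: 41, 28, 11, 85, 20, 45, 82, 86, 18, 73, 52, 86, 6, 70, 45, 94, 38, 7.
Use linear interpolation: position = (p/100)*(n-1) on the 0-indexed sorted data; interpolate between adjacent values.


Sorted: 6, 7, 11, 18, 20, 28, 38, 41, 45, 45, 52, 70, 73, 82, 85, 86, 86, 94
n = 18
Index = 75/100 * 17 = 12.7500
Lower = data[12] = 73, Upper = data[13] = 82
P75 = 73 + 0.7500*(9) = 79.7500

P75 = 79.7500


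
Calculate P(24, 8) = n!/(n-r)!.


P(24,8) = 24!/16!
= 620448401733239439360000/20922789888000
= 29654190720

P(24,8) = 29654190720


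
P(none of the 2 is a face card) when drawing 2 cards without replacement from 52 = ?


P(no face cards) = (40/52) × (39/51)
= 0.5882

P = 0.5882


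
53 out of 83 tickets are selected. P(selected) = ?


P = 53/83 = 0.6386

P = 0.6386


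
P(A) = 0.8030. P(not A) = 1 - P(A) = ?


P(not A) = 1 - 0.8030 = 0.1970

P(not A) = 0.1970


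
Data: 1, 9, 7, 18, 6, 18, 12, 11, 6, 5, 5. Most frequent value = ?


Frequencies: 1:1, 5:2, 6:2, 7:1, 9:1, 11:1, 12:1, 18:2
Max frequency = 2
Mode = 5, 6, 18

Mode = 5, 6, 18


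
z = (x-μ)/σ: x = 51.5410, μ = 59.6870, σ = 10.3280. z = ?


z = (51.5410 - 59.6870)/10.3280
= -8.1460/10.3280
= -0.7887

z = -0.7887


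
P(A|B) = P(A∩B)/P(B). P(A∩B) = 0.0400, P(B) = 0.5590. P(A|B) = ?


P(A|B) = 0.0400/0.5590 = 0.0716

P(A|B) = 0.0716


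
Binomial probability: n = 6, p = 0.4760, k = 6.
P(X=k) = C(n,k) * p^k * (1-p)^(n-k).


C(6,6) = 1
p^6 = 0.011632
(1-p)^0 = 1.000000
P = 1 * 0.011632 * 1.000000 = 0.0116

P(X=6) = 0.0116


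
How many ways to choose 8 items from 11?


C(11,8) = 11!/(8! × 3!)
= 39916800/(40320 × 6)
= 165

C(11,8) = 165


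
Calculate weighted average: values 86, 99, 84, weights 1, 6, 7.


Numerator = 86*1 + 99*6 + 84*7 = 1268
Denominator = 1 + 6 + 7 = 14
WM = 1268/14 = 90.5714

WM = 90.5714


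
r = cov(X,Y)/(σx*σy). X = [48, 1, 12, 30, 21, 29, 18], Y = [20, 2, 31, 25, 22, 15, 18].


Mean X = 22.7143, Mean Y = 19.0000
SD X = 13.853460, SD Y = 8.417668
Cov = 40.571429
r = 40.571429/(13.853460*8.417668) = 0.3479

r = 0.3479


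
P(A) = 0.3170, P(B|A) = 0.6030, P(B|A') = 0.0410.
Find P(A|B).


P(B) = P(B|A)*P(A) + P(B|A')*P(A')
= 0.6030*0.3170 + 0.0410*0.6830
= 0.191151 + 0.028003 = 0.219154
P(A|B) = 0.191151/0.219154 = 0.8722

P(A|B) = 0.8722


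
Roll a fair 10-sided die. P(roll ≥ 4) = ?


Favorable outcomes (roll ≥ 4): 7
Total outcomes = 10
P = 7/10 = 0.7000

P = 0.7000


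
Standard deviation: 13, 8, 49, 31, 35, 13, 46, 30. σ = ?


Mean = 28.1250
Variance = 209.6094
SD = sqrt(209.6094) = 14.4779

SD = 14.4779


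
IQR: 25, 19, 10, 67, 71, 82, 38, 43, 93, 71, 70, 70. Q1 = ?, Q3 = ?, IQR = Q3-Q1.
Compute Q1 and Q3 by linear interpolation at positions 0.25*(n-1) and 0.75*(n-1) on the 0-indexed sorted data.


Sorted: 10, 19, 25, 38, 43, 67, 70, 70, 71, 71, 82, 93
Q1 (25th %ile) = 34.7500
Q3 (75th %ile) = 71.0000
IQR = 71.0000 - 34.7500 = 36.2500

IQR = 36.2500


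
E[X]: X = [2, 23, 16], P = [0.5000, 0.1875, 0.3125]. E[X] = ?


E[X] = 2*0.5000 + 23*0.1875 + 16*0.3125
= 1.0000 + 4.3125 + 5.0000
= 10.3125

E[X] = 10.3125


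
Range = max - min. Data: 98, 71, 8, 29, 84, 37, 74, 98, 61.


Max = 98, Min = 8
Range = 98 - 8 = 90

Range = 90


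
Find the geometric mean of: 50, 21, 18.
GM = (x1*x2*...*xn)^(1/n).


Product = 50 × 21 × 18 = 18900
GM = 18900^(1/3) = 26.6371

GM = 26.6371


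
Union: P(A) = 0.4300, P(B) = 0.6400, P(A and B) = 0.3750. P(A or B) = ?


P(A∪B) = 0.4300 + 0.6400 - 0.3750
= 1.0700 - 0.3750
= 0.6950

P(A∪B) = 0.6950


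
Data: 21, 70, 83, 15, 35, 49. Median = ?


Sorted: 15, 21, 35, 49, 70, 83
n = 6 (even)
Middle values: 35 and 49
Median = (35+49)/2 = 42.0000

Median = 42.0000


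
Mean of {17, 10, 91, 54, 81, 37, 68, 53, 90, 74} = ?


Sum = 17 + 10 + 91 + 54 + 81 + 37 + 68 + 53 + 90 + 74 = 575
n = 10
Mean = 575/10 = 57.5000

Mean = 57.5000


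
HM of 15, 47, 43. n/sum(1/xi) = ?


Sum of reciprocals = 1/15 + 1/47 + 1/43 = 0.111199
HM = 3/0.111199 = 26.9786

HM = 26.9786


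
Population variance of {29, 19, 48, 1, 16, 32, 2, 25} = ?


Mean = 21.5000
Squared deviations: 56.2500, 6.2500, 702.2500, 420.2500, 30.2500, 110.2500, 380.2500, 12.2500
Sum = 1718.0000
Variance = 1718.0000/8 = 214.7500

Variance = 214.7500


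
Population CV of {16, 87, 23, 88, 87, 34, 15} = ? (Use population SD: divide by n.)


Mean = 50.0000
SD = 32.8373
CV = (32.8373/50.0000)*100 = 65.6745%

CV = 65.6745%


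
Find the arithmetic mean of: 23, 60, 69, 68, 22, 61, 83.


Sum = 23 + 60 + 69 + 68 + 22 + 61 + 83 = 386
n = 7
Mean = 386/7 = 55.1429

Mean = 55.1429


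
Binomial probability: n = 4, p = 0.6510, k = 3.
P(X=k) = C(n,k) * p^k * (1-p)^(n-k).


C(4,3) = 4
p^3 = 0.275894
(1-p)^1 = 0.349000
P = 4 * 0.275894 * 0.349000 = 0.3851

P(X=3) = 0.3851


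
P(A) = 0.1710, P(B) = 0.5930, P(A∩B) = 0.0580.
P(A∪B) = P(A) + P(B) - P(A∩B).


P(A∪B) = 0.1710 + 0.5930 - 0.0580
= 0.7640 - 0.0580
= 0.7060

P(A∪B) = 0.7060


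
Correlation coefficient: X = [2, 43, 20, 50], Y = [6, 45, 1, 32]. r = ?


Mean X = 28.7500, Mean Y = 21.0000
SD X = 19.018083, SD Y = 18.179659
Cov = 288.000000
r = 288.000000/(19.018083*18.179659) = 0.8330

r = 0.8330


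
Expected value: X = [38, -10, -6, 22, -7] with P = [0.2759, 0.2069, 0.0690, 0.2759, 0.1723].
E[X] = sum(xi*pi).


E[X] = 38*0.2759 - 10*0.2069 - 6*0.0690 + 22*0.2759 - 7*0.1723
= 10.4842 - 2.0690 - 0.4140 + 6.0698 - 1.2061
= 12.8649

E[X] = 12.8649


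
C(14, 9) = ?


C(14,9) = 14!/(9! × 5!)
= 87178291200/(362880 × 120)
= 2002

C(14,9) = 2002


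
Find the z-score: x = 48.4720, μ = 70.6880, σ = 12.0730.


z = (48.4720 - 70.6880)/12.0730
= -22.2160/12.0730
= -1.8401

z = -1.8401


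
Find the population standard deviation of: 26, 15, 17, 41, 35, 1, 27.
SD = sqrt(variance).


Mean = 23.1429
Variance = 153.8367
SD = sqrt(153.8367) = 12.4031

SD = 12.4031


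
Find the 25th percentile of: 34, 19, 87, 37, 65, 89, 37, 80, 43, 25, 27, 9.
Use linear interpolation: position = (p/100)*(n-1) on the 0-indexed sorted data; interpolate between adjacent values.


Sorted: 9, 19, 25, 27, 34, 37, 37, 43, 65, 80, 87, 89
n = 12
Index = 25/100 * 11 = 2.7500
Lower = data[2] = 25, Upper = data[3] = 27
P25 = 25 + 0.7500*(2) = 26.5000

P25 = 26.5000


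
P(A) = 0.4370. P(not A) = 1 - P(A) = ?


P(not A) = 1 - 0.4370 = 0.5630

P(not A) = 0.5630


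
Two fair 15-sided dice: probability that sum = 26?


Total outcomes = 15×15 = 225
Favorable (sum = 26): 5
P = 5/225 = 0.0222

P = 0.0222


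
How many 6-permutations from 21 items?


P(21,6) = 21!/15!
= 51090942171709440000/1307674368000
= 39070080

P(21,6) = 39070080


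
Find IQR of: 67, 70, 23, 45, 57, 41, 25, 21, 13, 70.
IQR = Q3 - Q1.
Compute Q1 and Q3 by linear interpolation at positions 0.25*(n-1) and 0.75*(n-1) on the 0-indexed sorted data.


Sorted: 13, 21, 23, 25, 41, 45, 57, 67, 70, 70
Q1 (25th %ile) = 23.5000
Q3 (75th %ile) = 64.5000
IQR = 64.5000 - 23.5000 = 41.0000

IQR = 41.0000


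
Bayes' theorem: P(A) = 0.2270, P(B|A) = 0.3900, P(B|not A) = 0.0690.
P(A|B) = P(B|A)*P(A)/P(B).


P(B) = P(B|A)*P(A) + P(B|A')*P(A')
= 0.3900*0.2270 + 0.0690*0.7730
= 0.088530 + 0.053337 = 0.141867
P(A|B) = 0.088530/0.141867 = 0.6240

P(A|B) = 0.6240


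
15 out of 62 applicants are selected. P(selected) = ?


P = 15/62 = 0.2419

P = 0.2419


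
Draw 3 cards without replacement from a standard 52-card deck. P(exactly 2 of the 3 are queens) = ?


Hypergeometric: P(X=2) = C(4,2)·C(48,1) / C(52,3)
= 6 × 48 / 22100
= 288/22100 = 0.0130

P = 0.0130


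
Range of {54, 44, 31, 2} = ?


Max = 54, Min = 2
Range = 54 - 2 = 52

Range = 52


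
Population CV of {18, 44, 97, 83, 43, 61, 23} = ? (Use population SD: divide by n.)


Mean = 52.7143
SD = 27.2696
CV = (27.2696/52.7143)*100 = 51.7310%

CV = 51.7310%


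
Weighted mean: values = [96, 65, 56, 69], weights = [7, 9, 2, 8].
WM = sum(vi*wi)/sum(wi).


Numerator = 96*7 + 65*9 + 56*2 + 69*8 = 1921
Denominator = 7 + 9 + 2 + 8 = 26
WM = 1921/26 = 73.8846

WM = 73.8846


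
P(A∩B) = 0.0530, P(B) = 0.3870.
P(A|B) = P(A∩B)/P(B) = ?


P(A|B) = 0.0530/0.3870 = 0.1370

P(A|B) = 0.1370


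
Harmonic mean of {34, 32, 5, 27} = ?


Sum of reciprocals = 1/34 + 1/32 + 1/5 + 1/27 = 0.297699
HM = 4/0.297699 = 13.4364

HM = 13.4364


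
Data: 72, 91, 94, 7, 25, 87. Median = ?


Sorted: 7, 25, 72, 87, 91, 94
n = 6 (even)
Middle values: 72 and 87
Median = (72+87)/2 = 79.5000

Median = 79.5000


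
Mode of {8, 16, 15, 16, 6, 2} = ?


Frequencies: 2:1, 6:1, 8:1, 15:1, 16:2
Max frequency = 2
Mode = 16

Mode = 16


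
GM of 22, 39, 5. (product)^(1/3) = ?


Product = 22 × 39 × 5 = 4290
GM = 4290^(1/3) = 16.2487

GM = 16.2487


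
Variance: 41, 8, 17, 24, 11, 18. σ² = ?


Mean = 19.8333
Squared deviations: 448.0278, 140.0278, 8.0278, 17.3611, 78.0278, 3.3611
Sum = 694.8333
Variance = 694.8333/6 = 115.8056

Variance = 115.8056


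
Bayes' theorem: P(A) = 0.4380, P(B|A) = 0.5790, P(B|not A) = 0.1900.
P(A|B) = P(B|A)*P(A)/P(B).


P(B) = P(B|A)*P(A) + P(B|A')*P(A')
= 0.5790*0.4380 + 0.1900*0.5620
= 0.253602 + 0.106780 = 0.360382
P(A|B) = 0.253602/0.360382 = 0.7037

P(A|B) = 0.7037


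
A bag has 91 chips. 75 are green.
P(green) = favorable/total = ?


P = 75/91 = 0.8242

P = 0.8242


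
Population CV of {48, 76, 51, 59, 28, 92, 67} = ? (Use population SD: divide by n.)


Mean = 60.1429
SD = 19.1940
CV = (19.1940/60.1429)*100 = 31.9140%

CV = 31.9140%


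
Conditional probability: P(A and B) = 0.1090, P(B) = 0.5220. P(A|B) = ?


P(A|B) = 0.1090/0.5220 = 0.2088

P(A|B) = 0.2088


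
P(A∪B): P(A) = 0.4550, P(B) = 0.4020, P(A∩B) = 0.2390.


P(A∪B) = 0.4550 + 0.4020 - 0.2390
= 0.8570 - 0.2390
= 0.6180

P(A∪B) = 0.6180


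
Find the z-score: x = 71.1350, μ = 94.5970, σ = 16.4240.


z = (71.1350 - 94.5970)/16.4240
= -23.4620/16.4240
= -1.4285

z = -1.4285


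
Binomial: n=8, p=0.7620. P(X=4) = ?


C(8,4) = 70
p^4 = 0.337147
(1-p)^4 = 0.003209
P = 70 * 0.337147 * 0.003209 = 0.0757

P(X=4) = 0.0757


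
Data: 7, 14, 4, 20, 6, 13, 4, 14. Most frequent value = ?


Frequencies: 4:2, 6:1, 7:1, 13:1, 14:2, 20:1
Max frequency = 2
Mode = 4, 14

Mode = 4, 14


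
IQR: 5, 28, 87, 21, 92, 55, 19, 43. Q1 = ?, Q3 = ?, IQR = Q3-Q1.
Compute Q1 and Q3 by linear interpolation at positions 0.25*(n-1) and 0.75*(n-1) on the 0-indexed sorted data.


Sorted: 5, 19, 21, 28, 43, 55, 87, 92
Q1 (25th %ile) = 20.5000
Q3 (75th %ile) = 63.0000
IQR = 63.0000 - 20.5000 = 42.5000

IQR = 42.5000


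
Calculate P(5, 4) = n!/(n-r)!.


P(5,4) = 5!/1!
= 120/1
= 120

P(5,4) = 120


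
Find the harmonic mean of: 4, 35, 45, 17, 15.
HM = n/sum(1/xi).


Sum of reciprocals = 1/4 + 1/35 + 1/45 + 1/17 + 1/15 = 0.426284
HM = 5/0.426284 = 11.7293

HM = 11.7293


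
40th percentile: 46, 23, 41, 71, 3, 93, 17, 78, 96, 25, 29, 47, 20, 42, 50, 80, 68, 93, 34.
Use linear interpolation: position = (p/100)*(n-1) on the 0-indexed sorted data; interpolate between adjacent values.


Sorted: 3, 17, 20, 23, 25, 29, 34, 41, 42, 46, 47, 50, 68, 71, 78, 80, 93, 93, 96
n = 19
Index = 40/100 * 18 = 7.2000
Lower = data[7] = 41, Upper = data[8] = 42
P40 = 41 + 0.2000*(1) = 41.2000

P40 = 41.2000


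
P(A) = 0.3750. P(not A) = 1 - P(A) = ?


P(not A) = 1 - 0.3750 = 0.6250

P(not A) = 0.6250


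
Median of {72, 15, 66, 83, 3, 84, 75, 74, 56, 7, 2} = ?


Sorted: 2, 3, 7, 15, 56, 66, 72, 74, 75, 83, 84
n = 11 (odd)
Middle value = 66

Median = 66


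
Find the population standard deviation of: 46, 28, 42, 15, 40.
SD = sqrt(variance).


Mean = 34.2000
Variance = 128.1600
SD = sqrt(128.1600) = 11.3208

SD = 11.3208


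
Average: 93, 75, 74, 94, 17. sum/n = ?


Sum = 93 + 75 + 74 + 94 + 17 = 353
n = 5
Mean = 353/5 = 70.6000

Mean = 70.6000


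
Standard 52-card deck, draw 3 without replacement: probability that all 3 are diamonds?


P(all diamonds) = (13/52) × (12/51) × (11/50)
= 0.0129

P = 0.0129


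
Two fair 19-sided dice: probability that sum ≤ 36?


Total outcomes = 19×19 = 361
Favorable (sum ≤ 36): 358
P = 358/361 = 0.9917

P = 0.9917


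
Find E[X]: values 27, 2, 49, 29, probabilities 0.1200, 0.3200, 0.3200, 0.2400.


E[X] = 27*0.1200 + 2*0.3200 + 49*0.3200 + 29*0.2400
= 3.2400 + 0.6400 + 15.6800 + 6.9600
= 26.5200

E[X] = 26.5200


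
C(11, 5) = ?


C(11,5) = 11!/(5! × 6!)
= 39916800/(120 × 720)
= 462

C(11,5) = 462


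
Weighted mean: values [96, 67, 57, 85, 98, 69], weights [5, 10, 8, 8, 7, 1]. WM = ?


Numerator = 96*5 + 67*10 + 57*8 + 85*8 + 98*7 + 69*1 = 3041
Denominator = 5 + 10 + 8 + 8 + 7 + 1 = 39
WM = 3041/39 = 77.9744

WM = 77.9744


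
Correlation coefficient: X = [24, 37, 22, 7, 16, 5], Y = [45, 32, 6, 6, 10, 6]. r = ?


Mean X = 18.5000, Mean Y = 17.5000
SD X = 10.843585, SD Y = 15.381266
Cov = 114.250000
r = 114.250000/(10.843585*15.381266) = 0.6850

r = 0.6850


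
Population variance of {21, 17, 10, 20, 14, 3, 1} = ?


Mean = 12.2857
Squared deviations: 75.9388, 22.2245, 5.2245, 59.5102, 2.9388, 86.2245, 127.3673
Sum = 379.4286
Variance = 379.4286/7 = 54.2041

Variance = 54.2041


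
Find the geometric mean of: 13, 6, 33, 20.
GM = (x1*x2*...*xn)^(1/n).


Product = 13 × 6 × 33 × 20 = 51480
GM = 51480^(1/4) = 15.0629

GM = 15.0629


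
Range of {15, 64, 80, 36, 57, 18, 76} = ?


Max = 80, Min = 15
Range = 80 - 15 = 65

Range = 65


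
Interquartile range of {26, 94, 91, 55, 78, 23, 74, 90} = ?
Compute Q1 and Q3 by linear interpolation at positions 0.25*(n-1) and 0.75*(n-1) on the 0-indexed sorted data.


Sorted: 23, 26, 55, 74, 78, 90, 91, 94
Q1 (25th %ile) = 47.7500
Q3 (75th %ile) = 90.2500
IQR = 90.2500 - 47.7500 = 42.5000

IQR = 42.5000


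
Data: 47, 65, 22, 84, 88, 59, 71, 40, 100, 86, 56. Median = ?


Sorted: 22, 40, 47, 56, 59, 65, 71, 84, 86, 88, 100
n = 11 (odd)
Middle value = 65

Median = 65


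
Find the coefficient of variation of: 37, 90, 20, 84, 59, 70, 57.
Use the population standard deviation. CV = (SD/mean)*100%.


Mean = 59.5714
SD = 23.0333
CV = (23.0333/59.5714)*100 = 38.6649%

CV = 38.6649%


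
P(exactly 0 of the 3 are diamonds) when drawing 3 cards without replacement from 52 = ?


Hypergeometric: P(X=0) = C(13,0)·C(39,3) / C(52,3)
= 1 × 9139 / 22100
= 9139/22100 = 0.4135

P = 0.4135


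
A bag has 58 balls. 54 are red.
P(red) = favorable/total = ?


P = 54/58 = 0.9310

P = 0.9310


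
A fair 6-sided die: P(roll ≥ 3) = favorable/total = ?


Favorable outcomes (roll ≥ 3): 4
Total outcomes = 6
P = 4/6 = 0.6667

P = 0.6667


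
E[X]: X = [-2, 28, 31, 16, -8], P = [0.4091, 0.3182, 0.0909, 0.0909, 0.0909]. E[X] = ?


E[X] = -2*0.4091 + 28*0.3182 + 31*0.0909 + 16*0.0909 - 8*0.0909
= -0.8182 + 8.9096 + 2.8179 + 1.4544 - 0.7272
= 11.6365

E[X] = 11.6365


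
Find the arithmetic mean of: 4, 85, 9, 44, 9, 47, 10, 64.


Sum = 4 + 85 + 9 + 44 + 9 + 47 + 10 + 64 = 272
n = 8
Mean = 272/8 = 34.0000

Mean = 34.0000


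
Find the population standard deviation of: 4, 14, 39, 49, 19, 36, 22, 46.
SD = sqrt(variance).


Mean = 28.6250
Variance = 229.4844
SD = sqrt(229.4844) = 15.1487

SD = 15.1487


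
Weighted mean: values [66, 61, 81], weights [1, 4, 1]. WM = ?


Numerator = 66*1 + 61*4 + 81*1 = 391
Denominator = 1 + 4 + 1 = 6
WM = 391/6 = 65.1667

WM = 65.1667


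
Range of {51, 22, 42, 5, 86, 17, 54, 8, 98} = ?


Max = 98, Min = 5
Range = 98 - 5 = 93

Range = 93


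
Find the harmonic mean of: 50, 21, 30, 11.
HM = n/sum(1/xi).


Sum of reciprocals = 1/50 + 1/21 + 1/30 + 1/11 = 0.191861
HM = 4/0.191861 = 20.8484

HM = 20.8484


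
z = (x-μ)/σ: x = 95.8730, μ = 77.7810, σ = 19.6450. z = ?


z = (95.8730 - 77.7810)/19.6450
= 18.0920/19.6450
= 0.9209

z = 0.9209


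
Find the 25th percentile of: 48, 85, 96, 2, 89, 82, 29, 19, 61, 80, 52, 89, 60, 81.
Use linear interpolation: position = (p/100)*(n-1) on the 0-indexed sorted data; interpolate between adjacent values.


Sorted: 2, 19, 29, 48, 52, 60, 61, 80, 81, 82, 85, 89, 89, 96
n = 14
Index = 25/100 * 13 = 3.2500
Lower = data[3] = 48, Upper = data[4] = 52
P25 = 48 + 0.2500*(4) = 49.0000

P25 = 49.0000


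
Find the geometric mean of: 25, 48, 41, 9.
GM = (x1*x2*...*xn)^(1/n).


Product = 25 × 48 × 41 × 9 = 442800
GM = 442800^(1/4) = 25.7960

GM = 25.7960


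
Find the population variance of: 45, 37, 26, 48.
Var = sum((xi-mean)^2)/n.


Mean = 39.0000
Squared deviations: 36.0000, 4.0000, 169.0000, 81.0000
Sum = 290.0000
Variance = 290.0000/4 = 72.5000

Variance = 72.5000


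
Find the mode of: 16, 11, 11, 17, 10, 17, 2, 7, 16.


Frequencies: 2:1, 7:1, 10:1, 11:2, 16:2, 17:2
Max frequency = 2
Mode = 11, 16, 17

Mode = 11, 16, 17


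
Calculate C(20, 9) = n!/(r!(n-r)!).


C(20,9) = 20!/(9! × 11!)
= 2432902008176640000/(362880 × 39916800)
= 167960

C(20,9) = 167960


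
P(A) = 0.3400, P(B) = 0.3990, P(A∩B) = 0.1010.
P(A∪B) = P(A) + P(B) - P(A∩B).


P(A∪B) = 0.3400 + 0.3990 - 0.1010
= 0.7390 - 0.1010
= 0.6380

P(A∪B) = 0.6380


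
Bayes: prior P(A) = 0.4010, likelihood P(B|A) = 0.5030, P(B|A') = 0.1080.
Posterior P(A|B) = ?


P(B) = P(B|A)*P(A) + P(B|A')*P(A')
= 0.5030*0.4010 + 0.1080*0.5990
= 0.201703 + 0.064692 = 0.266395
P(A|B) = 0.201703/0.266395 = 0.7572

P(A|B) = 0.7572


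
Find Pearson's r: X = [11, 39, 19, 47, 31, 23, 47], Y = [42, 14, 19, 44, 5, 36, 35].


Mean X = 31.0000, Mean Y = 27.8571
SD X = 13.005493, SD Y = 13.994168
Cov = 2.857143
r = 2.857143/(13.005493*13.994168) = 0.0157

r = 0.0157


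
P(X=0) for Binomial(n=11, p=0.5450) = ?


C(11,0) = 1
p^0 = 1.000000
(1-p)^11 = 0.000173
P = 1 * 1.000000 * 0.000173 = 0.0002

P(X=0) = 0.0002


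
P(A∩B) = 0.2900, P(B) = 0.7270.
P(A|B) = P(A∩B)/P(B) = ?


P(A|B) = 0.2900/0.7270 = 0.3989

P(A|B) = 0.3989


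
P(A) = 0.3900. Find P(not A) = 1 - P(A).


P(not A) = 1 - 0.3900 = 0.6100

P(not A) = 0.6100


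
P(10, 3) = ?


P(10,3) = 10!/7!
= 3628800/5040
= 720

P(10,3) = 720


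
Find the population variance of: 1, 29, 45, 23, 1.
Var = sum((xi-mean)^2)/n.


Mean = 19.8000
Squared deviations: 353.4400, 84.6400, 635.0400, 10.2400, 353.4400
Sum = 1436.8000
Variance = 1436.8000/5 = 287.3600

Variance = 287.3600


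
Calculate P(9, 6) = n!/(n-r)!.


P(9,6) = 9!/3!
= 362880/6
= 60480

P(9,6) = 60480


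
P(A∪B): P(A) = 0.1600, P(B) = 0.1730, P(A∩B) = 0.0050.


P(A∪B) = 0.1600 + 0.1730 - 0.0050
= 0.3330 - 0.0050
= 0.3280

P(A∪B) = 0.3280


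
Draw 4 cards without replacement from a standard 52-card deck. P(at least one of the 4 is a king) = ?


P(at least one) = 1 - P(none)
P(none) = (48/52) × (47/51) × (46/50) × (45/49) = 0.718737
P(at least one) = 1 - 0.718737 = 0.2813

P = 0.2813


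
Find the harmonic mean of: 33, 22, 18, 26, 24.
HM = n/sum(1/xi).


Sum of reciprocals = 1/33 + 1/22 + 1/18 + 1/26 + 1/24 = 0.211441
HM = 5/0.211441 = 23.6472

HM = 23.6472


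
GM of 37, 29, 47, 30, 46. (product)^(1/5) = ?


Product = 37 × 29 × 47 × 30 × 46 = 69594780
GM = 69594780^(1/5) = 37.0267

GM = 37.0267


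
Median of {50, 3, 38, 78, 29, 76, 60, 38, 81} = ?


Sorted: 3, 29, 38, 38, 50, 60, 76, 78, 81
n = 9 (odd)
Middle value = 50

Median = 50


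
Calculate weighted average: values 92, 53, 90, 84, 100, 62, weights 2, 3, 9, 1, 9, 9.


Numerator = 92*2 + 53*3 + 90*9 + 84*1 + 100*9 + 62*9 = 2695
Denominator = 2 + 3 + 9 + 1 + 9 + 9 = 33
WM = 2695/33 = 81.6667

WM = 81.6667


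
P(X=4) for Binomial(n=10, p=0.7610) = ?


C(10,4) = 210
p^4 = 0.335381
(1-p)^6 = 0.000186
P = 210 * 0.335381 * 0.000186 = 0.0131

P(X=4) = 0.0131


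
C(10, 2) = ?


C(10,2) = 10!/(2! × 8!)
= 3628800/(2 × 40320)
= 45

C(10,2) = 45


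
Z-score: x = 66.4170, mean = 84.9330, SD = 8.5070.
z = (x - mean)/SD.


z = (66.4170 - 84.9330)/8.5070
= -18.5160/8.5070
= -2.1766

z = -2.1766


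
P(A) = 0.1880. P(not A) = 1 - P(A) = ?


P(not A) = 1 - 0.1880 = 0.8120

P(not A) = 0.8120


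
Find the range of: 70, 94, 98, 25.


Max = 98, Min = 25
Range = 98 - 25 = 73

Range = 73


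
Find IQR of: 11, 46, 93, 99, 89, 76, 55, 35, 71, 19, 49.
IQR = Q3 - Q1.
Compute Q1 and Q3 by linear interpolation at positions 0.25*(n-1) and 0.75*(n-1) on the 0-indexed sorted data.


Sorted: 11, 19, 35, 46, 49, 55, 71, 76, 89, 93, 99
Q1 (25th %ile) = 40.5000
Q3 (75th %ile) = 82.5000
IQR = 82.5000 - 40.5000 = 42.0000

IQR = 42.0000


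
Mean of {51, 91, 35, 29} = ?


Sum = 51 + 91 + 35 + 29 = 206
n = 4
Mean = 206/4 = 51.5000

Mean = 51.5000


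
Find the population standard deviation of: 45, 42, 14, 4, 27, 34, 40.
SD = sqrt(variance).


Mean = 29.4286
Variance = 203.3878
SD = sqrt(203.3878) = 14.2614

SD = 14.2614


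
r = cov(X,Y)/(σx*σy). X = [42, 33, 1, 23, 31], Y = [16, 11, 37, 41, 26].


Mean X = 26.0000, Mean Y = 26.2000
SD X = 13.885244, SD Y = 11.582746
Cov = -117.000000
r = -117.000000/(13.885244*11.582746) = -0.7275

r = -0.7275


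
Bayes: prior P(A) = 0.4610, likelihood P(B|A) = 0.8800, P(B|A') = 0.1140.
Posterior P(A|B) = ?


P(B) = P(B|A)*P(A) + P(B|A')*P(A')
= 0.8800*0.4610 + 0.1140*0.5390
= 0.405680 + 0.061446 = 0.467126
P(A|B) = 0.405680/0.467126 = 0.8685

P(A|B) = 0.8685


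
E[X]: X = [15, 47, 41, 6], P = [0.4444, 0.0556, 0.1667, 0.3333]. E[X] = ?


E[X] = 15*0.4444 + 47*0.0556 + 41*0.1667 + 6*0.3333
= 6.6660 + 2.6132 + 6.8347 + 1.9998
= 18.1137

E[X] = 18.1137


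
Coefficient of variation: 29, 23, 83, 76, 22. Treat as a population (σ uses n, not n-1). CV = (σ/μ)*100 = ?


Mean = 46.6000
SD = 27.0599
CV = (27.0599/46.6000)*100 = 58.0685%

CV = 58.0685%


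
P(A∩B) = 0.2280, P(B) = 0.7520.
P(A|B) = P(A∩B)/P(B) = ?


P(A|B) = 0.2280/0.7520 = 0.3032

P(A|B) = 0.3032


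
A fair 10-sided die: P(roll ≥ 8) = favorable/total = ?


Favorable outcomes (roll ≥ 8): 3
Total outcomes = 10
P = 3/10 = 0.3000

P = 0.3000


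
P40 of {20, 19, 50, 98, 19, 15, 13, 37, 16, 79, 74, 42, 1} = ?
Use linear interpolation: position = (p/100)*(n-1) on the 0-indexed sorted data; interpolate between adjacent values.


Sorted: 1, 13, 15, 16, 19, 19, 20, 37, 42, 50, 74, 79, 98
n = 13
Index = 40/100 * 12 = 4.8000
Lower = data[4] = 19, Upper = data[5] = 19
P40 = 19 + 0.8000*(0) = 19.0000

P40 = 19.0000


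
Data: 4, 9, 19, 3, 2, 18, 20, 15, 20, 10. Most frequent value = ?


Frequencies: 2:1, 3:1, 4:1, 9:1, 10:1, 15:1, 18:1, 19:1, 20:2
Max frequency = 2
Mode = 20

Mode = 20


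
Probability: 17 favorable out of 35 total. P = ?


P = 17/35 = 0.4857

P = 0.4857


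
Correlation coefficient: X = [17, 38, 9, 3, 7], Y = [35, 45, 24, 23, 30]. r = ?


Mean X = 14.8000, Mean Y = 31.4000
SD X = 12.464349, SD Y = 8.064738
Cov = 95.280000
r = 95.280000/(12.464349*8.064738) = 0.9479

r = 0.9479


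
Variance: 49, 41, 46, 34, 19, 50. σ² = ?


Mean = 39.8333
Squared deviations: 84.0278, 1.3611, 38.0278, 34.0278, 434.0278, 103.3611
Sum = 694.8333
Variance = 694.8333/6 = 115.8056

Variance = 115.8056


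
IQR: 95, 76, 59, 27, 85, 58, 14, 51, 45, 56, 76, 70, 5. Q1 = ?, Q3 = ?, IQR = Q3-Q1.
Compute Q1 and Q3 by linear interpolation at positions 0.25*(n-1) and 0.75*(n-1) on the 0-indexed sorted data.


Sorted: 5, 14, 27, 45, 51, 56, 58, 59, 70, 76, 76, 85, 95
Q1 (25th %ile) = 45.0000
Q3 (75th %ile) = 76.0000
IQR = 76.0000 - 45.0000 = 31.0000

IQR = 31.0000


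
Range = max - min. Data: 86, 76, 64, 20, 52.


Max = 86, Min = 20
Range = 86 - 20 = 66

Range = 66


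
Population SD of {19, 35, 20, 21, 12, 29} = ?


Mean = 22.6667
Variance = 54.8889
SD = sqrt(54.8889) = 7.4087

SD = 7.4087


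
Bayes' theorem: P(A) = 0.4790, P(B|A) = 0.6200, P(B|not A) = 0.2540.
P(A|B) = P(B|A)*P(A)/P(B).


P(B) = P(B|A)*P(A) + P(B|A')*P(A')
= 0.6200*0.4790 + 0.2540*0.5210
= 0.296980 + 0.132334 = 0.429314
P(A|B) = 0.296980/0.429314 = 0.6918

P(A|B) = 0.6918


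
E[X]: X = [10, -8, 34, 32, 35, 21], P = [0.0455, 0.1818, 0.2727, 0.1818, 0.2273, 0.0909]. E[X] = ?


E[X] = 10*0.0455 - 8*0.1818 + 34*0.2727 + 32*0.1818 + 35*0.2273 + 21*0.0909
= 0.4550 - 1.4544 + 9.2718 + 5.8176 + 7.9555 + 1.9089
= 23.9544

E[X] = 23.9544


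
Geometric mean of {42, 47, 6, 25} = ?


Product = 42 × 47 × 6 × 25 = 296100
GM = 296100^(1/4) = 23.3270

GM = 23.3270


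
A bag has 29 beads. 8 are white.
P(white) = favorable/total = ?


P = 8/29 = 0.2759

P = 0.2759


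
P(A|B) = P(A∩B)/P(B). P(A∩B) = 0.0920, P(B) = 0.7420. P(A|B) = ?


P(A|B) = 0.0920/0.7420 = 0.1240

P(A|B) = 0.1240


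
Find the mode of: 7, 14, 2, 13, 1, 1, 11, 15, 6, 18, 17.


Frequencies: 1:2, 2:1, 6:1, 7:1, 11:1, 13:1, 14:1, 15:1, 17:1, 18:1
Max frequency = 2
Mode = 1

Mode = 1


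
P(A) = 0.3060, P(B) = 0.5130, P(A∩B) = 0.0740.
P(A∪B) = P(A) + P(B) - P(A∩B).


P(A∪B) = 0.3060 + 0.5130 - 0.0740
= 0.8190 - 0.0740
= 0.7450

P(A∪B) = 0.7450


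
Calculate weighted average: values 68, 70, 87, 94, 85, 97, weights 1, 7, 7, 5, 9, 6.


Numerator = 68*1 + 70*7 + 87*7 + 94*5 + 85*9 + 97*6 = 2984
Denominator = 1 + 7 + 7 + 5 + 9 + 6 = 35
WM = 2984/35 = 85.2571

WM = 85.2571


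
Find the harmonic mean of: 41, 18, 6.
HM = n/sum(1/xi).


Sum of reciprocals = 1/41 + 1/18 + 1/6 = 0.246612
HM = 3/0.246612 = 12.1648

HM = 12.1648


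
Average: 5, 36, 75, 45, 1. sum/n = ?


Sum = 5 + 36 + 75 + 45 + 1 = 162
n = 5
Mean = 162/5 = 32.4000

Mean = 32.4000


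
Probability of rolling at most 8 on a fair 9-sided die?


Favorable outcomes (roll ≤ 8): 8
Total outcomes = 9
P = 8/9 = 0.8889

P = 0.8889


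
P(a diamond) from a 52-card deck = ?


13 diamonds in 52 cards
P = 13/52 = 0.2500

P = 0.2500


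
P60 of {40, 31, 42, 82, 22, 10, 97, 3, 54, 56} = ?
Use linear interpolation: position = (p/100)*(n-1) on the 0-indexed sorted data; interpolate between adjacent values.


Sorted: 3, 10, 22, 31, 40, 42, 54, 56, 82, 97
n = 10
Index = 60/100 * 9 = 5.4000
Lower = data[5] = 42, Upper = data[6] = 54
P60 = 42 + 0.4000*(12) = 46.8000

P60 = 46.8000


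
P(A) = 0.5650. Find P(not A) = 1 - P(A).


P(not A) = 1 - 0.5650 = 0.4350

P(not A) = 0.4350


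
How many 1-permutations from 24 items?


P(24,1) = 24!/23!
= 620448401733239439360000/25852016738884976640000
= 24

P(24,1) = 24


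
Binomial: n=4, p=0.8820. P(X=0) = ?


C(4,0) = 1
p^0 = 1.000000
(1-p)^4 = 0.000194
P = 1 * 1.000000 * 0.000194 = 0.0002

P(X=0) = 0.0002


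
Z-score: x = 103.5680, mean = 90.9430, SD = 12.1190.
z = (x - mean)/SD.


z = (103.5680 - 90.9430)/12.1190
= 12.6250/12.1190
= 1.0418

z = 1.0418


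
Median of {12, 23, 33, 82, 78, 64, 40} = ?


Sorted: 12, 23, 33, 40, 64, 78, 82
n = 7 (odd)
Middle value = 40

Median = 40


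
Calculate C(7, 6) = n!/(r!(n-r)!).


C(7,6) = 7!/(6! × 1!)
= 5040/(720 × 1)
= 7

C(7,6) = 7


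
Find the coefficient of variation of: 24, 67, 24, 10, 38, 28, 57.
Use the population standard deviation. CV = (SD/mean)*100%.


Mean = 35.4286
SD = 18.6383
CV = (18.6383/35.4286)*100 = 52.6082%

CV = 52.6082%


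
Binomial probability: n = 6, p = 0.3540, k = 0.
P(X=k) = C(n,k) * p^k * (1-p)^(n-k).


C(6,0) = 1
p^0 = 1.000000
(1-p)^6 = 0.072677
P = 1 * 1.000000 * 0.072677 = 0.0727

P(X=0) = 0.0727


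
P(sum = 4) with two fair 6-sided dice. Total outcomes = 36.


Total outcomes = 6×6 = 36
Favorable (sum = 4): 3
P = 3/36 = 0.0833

P = 0.0833


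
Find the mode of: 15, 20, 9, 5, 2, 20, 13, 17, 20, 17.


Frequencies: 2:1, 5:1, 9:1, 13:1, 15:1, 17:2, 20:3
Max frequency = 3
Mode = 20

Mode = 20


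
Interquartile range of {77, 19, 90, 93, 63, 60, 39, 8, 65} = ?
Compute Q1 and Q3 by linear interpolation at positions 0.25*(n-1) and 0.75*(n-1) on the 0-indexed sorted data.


Sorted: 8, 19, 39, 60, 63, 65, 77, 90, 93
Q1 (25th %ile) = 39.0000
Q3 (75th %ile) = 77.0000
IQR = 77.0000 - 39.0000 = 38.0000

IQR = 38.0000


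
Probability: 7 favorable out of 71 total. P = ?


P = 7/71 = 0.0986

P = 0.0986


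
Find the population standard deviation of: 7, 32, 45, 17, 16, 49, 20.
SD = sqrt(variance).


Mean = 26.5714
Variance = 214.5306
SD = sqrt(214.5306) = 14.6469

SD = 14.6469


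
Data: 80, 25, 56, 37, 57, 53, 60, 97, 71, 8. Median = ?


Sorted: 8, 25, 37, 53, 56, 57, 60, 71, 80, 97
n = 10 (even)
Middle values: 56 and 57
Median = (56+57)/2 = 56.5000

Median = 56.5000


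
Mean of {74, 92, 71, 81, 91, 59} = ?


Sum = 74 + 92 + 71 + 81 + 91 + 59 = 468
n = 6
Mean = 468/6 = 78.0000

Mean = 78.0000


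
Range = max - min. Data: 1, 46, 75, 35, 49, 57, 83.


Max = 83, Min = 1
Range = 83 - 1 = 82

Range = 82


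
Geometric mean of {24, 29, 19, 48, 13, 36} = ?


Product = 24 × 29 × 19 × 48 × 13 × 36 = 297063936
GM = 297063936^(1/6) = 25.8310

GM = 25.8310


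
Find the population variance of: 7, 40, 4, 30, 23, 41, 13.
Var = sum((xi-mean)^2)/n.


Mean = 22.5714
Squared deviations: 242.4694, 303.7551, 344.8980, 55.1837, 0.1837, 339.6122, 91.6122
Sum = 1377.7143
Variance = 1377.7143/7 = 196.8163

Variance = 196.8163


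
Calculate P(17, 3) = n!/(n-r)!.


P(17,3) = 17!/14!
= 355687428096000/87178291200
= 4080

P(17,3) = 4080


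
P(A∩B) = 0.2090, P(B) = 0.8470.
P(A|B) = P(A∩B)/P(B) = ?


P(A|B) = 0.2090/0.8470 = 0.2468

P(A|B) = 0.2468


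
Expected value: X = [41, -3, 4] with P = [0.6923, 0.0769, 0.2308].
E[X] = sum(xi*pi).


E[X] = 41*0.6923 - 3*0.0769 + 4*0.2308
= 28.3843 - 0.2307 + 0.9232
= 29.0768

E[X] = 29.0768


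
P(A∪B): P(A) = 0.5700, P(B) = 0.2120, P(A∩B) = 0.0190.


P(A∪B) = 0.5700 + 0.2120 - 0.0190
= 0.7820 - 0.0190
= 0.7630

P(A∪B) = 0.7630


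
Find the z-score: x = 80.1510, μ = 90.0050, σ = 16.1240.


z = (80.1510 - 90.0050)/16.1240
= -9.8540/16.1240
= -0.6111

z = -0.6111


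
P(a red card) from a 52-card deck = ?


26 red cards in 52 cards
P = 26/52 = 0.5000

P = 0.5000


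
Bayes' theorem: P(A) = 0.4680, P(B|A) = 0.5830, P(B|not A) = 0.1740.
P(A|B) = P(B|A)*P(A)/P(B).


P(B) = P(B|A)*P(A) + P(B|A')*P(A')
= 0.5830*0.4680 + 0.1740*0.5320
= 0.272844 + 0.092568 = 0.365412
P(A|B) = 0.272844/0.365412 = 0.7467

P(A|B) = 0.7467


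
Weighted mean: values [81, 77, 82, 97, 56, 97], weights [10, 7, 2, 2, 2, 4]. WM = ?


Numerator = 81*10 + 77*7 + 82*2 + 97*2 + 56*2 + 97*4 = 2207
Denominator = 10 + 7 + 2 + 2 + 2 + 4 = 27
WM = 2207/27 = 81.7407

WM = 81.7407


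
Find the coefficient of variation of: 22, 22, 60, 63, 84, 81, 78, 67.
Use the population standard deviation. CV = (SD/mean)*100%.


Mean = 59.6250
SD = 23.1459
CV = (23.1459/59.6250)*100 = 38.8192%

CV = 38.8192%


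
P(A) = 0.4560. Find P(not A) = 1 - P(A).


P(not A) = 1 - 0.4560 = 0.5440

P(not A) = 0.5440


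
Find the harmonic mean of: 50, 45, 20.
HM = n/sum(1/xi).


Sum of reciprocals = 1/50 + 1/45 + 1/20 = 0.092222
HM = 3/0.092222 = 32.5301

HM = 32.5301


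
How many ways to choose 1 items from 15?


C(15,1) = 15!/(1! × 14!)
= 1307674368000/(1 × 87178291200)
= 15

C(15,1) = 15


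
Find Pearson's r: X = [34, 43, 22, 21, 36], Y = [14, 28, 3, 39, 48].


Mean X = 31.2000, Mean Y = 26.4000
SD X = 8.471127, SD Y = 16.304601
Cov = 34.920000
r = 34.920000/(8.471127*16.304601) = 0.2528

r = 0.2528
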